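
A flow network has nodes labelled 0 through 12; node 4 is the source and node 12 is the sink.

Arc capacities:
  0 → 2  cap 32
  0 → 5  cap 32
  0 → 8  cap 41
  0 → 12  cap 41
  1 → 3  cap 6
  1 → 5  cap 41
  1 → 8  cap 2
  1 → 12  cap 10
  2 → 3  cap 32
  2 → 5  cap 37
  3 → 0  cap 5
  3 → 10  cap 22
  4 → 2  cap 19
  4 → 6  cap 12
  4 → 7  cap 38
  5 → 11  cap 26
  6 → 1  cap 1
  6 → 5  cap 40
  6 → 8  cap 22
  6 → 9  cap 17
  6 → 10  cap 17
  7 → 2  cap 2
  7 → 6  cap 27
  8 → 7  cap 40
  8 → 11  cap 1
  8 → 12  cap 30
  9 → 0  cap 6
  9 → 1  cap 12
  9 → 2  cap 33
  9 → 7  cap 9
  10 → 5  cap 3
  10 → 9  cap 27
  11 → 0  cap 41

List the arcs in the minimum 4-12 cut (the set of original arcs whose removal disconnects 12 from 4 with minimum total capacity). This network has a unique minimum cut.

Min-cut arcs: {(4,2), (4,6), (7,2), (7,6)} (total capacity 60)

augment #1: 4→6→1→12 push 1
augment #2: 4→6→8→12 push 11
augment #3: 4→2→3→0→12 push 5
augment #4: 4→7→6→8→12 push 11
augment #5: 4→2→5→11→0→12 push 14
augment #6: 4→7→6→9→0→12 push 6
augment #7: 4→7→6→9→1→12 push 9
augment #8: 4→7→2→5→11→0→12 push 2
augment #9: 4→7→6→5→11→0→12 push 1
max flow = 60; residual-reachable set from 4 gives S-side
cut edges (S→T): {(4,2), (4,6), (7,2), (7,6)} total cap 60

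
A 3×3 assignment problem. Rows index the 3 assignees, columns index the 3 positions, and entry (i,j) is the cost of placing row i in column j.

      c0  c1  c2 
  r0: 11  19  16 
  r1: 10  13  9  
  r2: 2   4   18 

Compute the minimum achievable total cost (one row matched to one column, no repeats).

Minimum assignment cost: 24

optimal assignment: row0→col0 (cost 11), row1→col2 (cost 9), row2→col1 (cost 4)
total = 11 + 9 + 4 = 24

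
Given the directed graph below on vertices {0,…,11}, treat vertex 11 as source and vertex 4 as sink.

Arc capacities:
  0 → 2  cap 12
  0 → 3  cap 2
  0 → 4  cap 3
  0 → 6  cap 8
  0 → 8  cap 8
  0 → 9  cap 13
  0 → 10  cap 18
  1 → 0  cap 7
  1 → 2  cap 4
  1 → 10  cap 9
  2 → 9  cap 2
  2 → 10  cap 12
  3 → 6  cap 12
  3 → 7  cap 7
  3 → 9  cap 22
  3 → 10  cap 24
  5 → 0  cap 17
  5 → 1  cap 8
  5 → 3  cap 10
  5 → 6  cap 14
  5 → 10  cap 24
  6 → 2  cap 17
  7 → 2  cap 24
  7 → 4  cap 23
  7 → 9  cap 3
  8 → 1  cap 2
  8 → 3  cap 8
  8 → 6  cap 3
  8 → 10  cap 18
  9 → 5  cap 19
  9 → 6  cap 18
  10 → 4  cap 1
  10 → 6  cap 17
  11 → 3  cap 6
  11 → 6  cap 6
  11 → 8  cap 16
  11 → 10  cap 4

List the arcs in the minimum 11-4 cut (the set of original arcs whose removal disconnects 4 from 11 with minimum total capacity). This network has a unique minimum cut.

Min-cut arcs: {(0,4), (3,7), (10,4)} (total capacity 11)

augment #1: 11→10→4 push 1
augment #2: 11→3→7→4 push 6
augment #3: 11→8→1→0→4 push 2
augment #4: 11→8→3→7→4 push 1
augment #5: 11→6→2→9→5→0→4 push 1
max flow = 11; residual-reachable set from 11 gives S-side
cut edges (S→T): {(0,4), (3,7), (10,4)} total cap 11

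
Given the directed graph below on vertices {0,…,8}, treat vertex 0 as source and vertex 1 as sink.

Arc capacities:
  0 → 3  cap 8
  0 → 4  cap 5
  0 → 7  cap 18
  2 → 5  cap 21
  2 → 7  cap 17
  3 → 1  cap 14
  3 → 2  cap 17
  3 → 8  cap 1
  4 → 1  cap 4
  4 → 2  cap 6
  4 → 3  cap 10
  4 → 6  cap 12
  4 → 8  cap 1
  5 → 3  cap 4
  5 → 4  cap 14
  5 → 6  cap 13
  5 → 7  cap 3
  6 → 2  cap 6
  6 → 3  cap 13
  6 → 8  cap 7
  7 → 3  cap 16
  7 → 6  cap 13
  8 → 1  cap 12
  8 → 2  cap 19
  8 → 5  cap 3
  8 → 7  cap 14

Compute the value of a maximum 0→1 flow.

augment #1: 0→3→1 bottleneck 8, total now 8
augment #2: 0→4→1 bottleneck 4, total now 12
augment #3: 0→4→3→1 bottleneck 1, total now 13
augment #4: 0→7→3→1 bottleneck 5, total now 18
augment #5: 0→7→3→8→1 bottleneck 1, total now 19
augment #6: 0→7→6→8→1 bottleneck 7, total now 26
augment #7: 0→7→3→4→8→1 bottleneck 1, total now 27

Maximum flow value: 27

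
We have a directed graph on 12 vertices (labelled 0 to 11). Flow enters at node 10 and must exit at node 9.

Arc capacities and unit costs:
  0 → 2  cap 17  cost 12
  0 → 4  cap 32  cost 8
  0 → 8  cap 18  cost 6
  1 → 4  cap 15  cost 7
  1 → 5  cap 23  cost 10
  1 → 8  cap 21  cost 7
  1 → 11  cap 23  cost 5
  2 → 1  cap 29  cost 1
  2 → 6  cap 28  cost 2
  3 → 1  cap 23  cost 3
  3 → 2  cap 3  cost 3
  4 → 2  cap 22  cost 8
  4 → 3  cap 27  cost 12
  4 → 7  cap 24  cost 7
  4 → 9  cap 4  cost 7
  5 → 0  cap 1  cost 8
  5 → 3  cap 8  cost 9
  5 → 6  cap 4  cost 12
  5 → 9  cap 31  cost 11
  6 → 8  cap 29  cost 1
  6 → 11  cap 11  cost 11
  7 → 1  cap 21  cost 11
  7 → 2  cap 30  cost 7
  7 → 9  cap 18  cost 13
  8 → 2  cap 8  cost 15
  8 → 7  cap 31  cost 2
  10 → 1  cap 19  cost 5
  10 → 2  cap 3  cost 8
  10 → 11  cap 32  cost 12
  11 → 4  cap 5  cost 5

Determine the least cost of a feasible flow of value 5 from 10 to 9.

shortest-cost path #1: 10→1→4→9 push 4 @ unit cost 19 (adds 76)
shortest-cost path #2: 10→1→5→9 push 1 @ unit cost 26 (adds 26)
total cost = 102

Minimum cost for 5 units: 102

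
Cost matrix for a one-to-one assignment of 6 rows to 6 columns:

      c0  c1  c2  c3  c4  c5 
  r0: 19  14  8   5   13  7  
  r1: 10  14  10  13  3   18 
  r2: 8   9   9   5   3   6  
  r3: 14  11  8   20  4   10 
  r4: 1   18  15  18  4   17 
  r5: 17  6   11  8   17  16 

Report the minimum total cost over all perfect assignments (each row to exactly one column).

optimal assignment: row0→col3 (cost 5), row1→col4 (cost 3), row2→col5 (cost 6), row3→col2 (cost 8), row4→col0 (cost 1), row5→col1 (cost 6)
total = 5 + 3 + 6 + 8 + 1 + 6 = 29

Minimum assignment cost: 29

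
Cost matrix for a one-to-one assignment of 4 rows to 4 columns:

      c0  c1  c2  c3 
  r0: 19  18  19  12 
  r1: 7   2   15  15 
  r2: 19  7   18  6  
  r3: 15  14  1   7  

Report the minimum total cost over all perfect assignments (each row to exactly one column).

Minimum assignment cost: 27

optimal assignment: row0→col3 (cost 12), row1→col0 (cost 7), row2→col1 (cost 7), row3→col2 (cost 1)
total = 12 + 7 + 7 + 1 = 27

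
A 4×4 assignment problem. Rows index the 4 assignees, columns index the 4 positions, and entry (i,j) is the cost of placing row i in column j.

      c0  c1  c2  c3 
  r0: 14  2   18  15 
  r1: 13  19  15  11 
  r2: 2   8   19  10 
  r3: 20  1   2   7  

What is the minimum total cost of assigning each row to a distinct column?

Minimum assignment cost: 17

optimal assignment: row0→col1 (cost 2), row1→col3 (cost 11), row2→col0 (cost 2), row3→col2 (cost 2)
total = 2 + 11 + 2 + 2 = 17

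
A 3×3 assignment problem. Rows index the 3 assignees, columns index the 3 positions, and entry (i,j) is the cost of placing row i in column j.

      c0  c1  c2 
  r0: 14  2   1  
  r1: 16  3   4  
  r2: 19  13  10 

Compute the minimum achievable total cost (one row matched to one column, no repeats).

optimal assignment: row0→col2 (cost 1), row1→col1 (cost 3), row2→col0 (cost 19)
total = 1 + 3 + 19 = 23

Minimum assignment cost: 23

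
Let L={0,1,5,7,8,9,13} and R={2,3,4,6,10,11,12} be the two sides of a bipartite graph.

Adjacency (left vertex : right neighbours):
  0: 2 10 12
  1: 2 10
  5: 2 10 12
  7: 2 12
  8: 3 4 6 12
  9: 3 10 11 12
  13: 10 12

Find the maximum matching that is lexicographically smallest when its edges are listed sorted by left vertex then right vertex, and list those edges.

|M| = 5 (so the lex-smallest maximum matching has 5 edges)
process left vertices in ascending order; for each, take the smallest-labelled available neighbour that still permits 5 edges overall, or leave it unmatched if none does
lex-smallest matching: {0-2, 1-10, 5-12, 8-3, 9-11}

Lex-smallest maximum matching: {(0,2), (1,10), (5,12), (8,3), (9,11)}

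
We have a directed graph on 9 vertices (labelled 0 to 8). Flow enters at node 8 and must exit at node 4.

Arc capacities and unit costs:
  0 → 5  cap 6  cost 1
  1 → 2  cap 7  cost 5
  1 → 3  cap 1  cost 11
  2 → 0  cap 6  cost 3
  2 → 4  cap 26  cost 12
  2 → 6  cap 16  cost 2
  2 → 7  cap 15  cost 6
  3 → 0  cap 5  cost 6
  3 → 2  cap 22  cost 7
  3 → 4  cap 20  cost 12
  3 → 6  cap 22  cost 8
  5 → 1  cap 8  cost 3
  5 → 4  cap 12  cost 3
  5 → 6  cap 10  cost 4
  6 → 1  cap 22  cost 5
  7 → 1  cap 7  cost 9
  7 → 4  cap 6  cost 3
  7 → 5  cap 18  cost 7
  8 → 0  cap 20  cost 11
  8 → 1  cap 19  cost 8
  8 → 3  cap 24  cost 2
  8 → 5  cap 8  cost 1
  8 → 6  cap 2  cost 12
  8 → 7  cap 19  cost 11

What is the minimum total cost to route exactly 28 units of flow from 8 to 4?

shortest-cost path #1: 8→5→4 push 8 @ unit cost 4 (adds 32)
shortest-cost path #2: 8→3→0→5→4 push 4 @ unit cost 12 (adds 48)
shortest-cost path #3: 8→3→4 push 16 @ unit cost 14 (adds 224)
total cost = 304

Minimum cost for 28 units: 304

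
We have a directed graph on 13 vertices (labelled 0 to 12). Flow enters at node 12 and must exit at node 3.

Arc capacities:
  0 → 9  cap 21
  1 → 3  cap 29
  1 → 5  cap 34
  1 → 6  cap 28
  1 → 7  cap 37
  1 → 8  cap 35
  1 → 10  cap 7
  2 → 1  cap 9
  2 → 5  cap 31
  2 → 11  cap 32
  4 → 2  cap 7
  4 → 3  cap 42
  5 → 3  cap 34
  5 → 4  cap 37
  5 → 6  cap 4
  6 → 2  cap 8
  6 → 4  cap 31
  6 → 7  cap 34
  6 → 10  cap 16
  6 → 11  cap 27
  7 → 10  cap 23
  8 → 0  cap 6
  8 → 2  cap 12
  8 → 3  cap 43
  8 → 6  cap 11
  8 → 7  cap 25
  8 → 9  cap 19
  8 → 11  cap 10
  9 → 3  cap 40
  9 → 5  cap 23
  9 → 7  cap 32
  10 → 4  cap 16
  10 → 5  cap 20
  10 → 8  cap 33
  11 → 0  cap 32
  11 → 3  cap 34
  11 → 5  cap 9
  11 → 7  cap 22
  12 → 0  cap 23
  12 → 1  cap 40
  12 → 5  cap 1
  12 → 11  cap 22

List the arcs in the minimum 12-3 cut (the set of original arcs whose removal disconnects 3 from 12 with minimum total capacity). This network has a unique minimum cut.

augment #1: 12→1→3 push 29
augment #2: 12→5→3 push 1
augment #3: 12→11→3 push 22
augment #4: 12→0→9→3 push 21
augment #5: 12→1→5→3 push 11
max flow = 84; residual-reachable set from 12 gives S-side
cut edges (S→T): {(0,9), (12,1), (12,5), (12,11)} total cap 84

Min-cut arcs: {(0,9), (12,1), (12,5), (12,11)} (total capacity 84)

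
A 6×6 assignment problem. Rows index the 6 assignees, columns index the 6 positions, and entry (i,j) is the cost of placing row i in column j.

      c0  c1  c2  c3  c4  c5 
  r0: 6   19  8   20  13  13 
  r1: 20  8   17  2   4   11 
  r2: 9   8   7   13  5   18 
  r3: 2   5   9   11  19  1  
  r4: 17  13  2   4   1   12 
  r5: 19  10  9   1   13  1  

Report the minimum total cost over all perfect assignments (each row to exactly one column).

optimal assignment: row0→col0 (cost 6), row1→col3 (cost 2), row2→col4 (cost 5), row3→col1 (cost 5), row4→col2 (cost 2), row5→col5 (cost 1)
total = 6 + 2 + 5 + 5 + 2 + 1 = 21

Minimum assignment cost: 21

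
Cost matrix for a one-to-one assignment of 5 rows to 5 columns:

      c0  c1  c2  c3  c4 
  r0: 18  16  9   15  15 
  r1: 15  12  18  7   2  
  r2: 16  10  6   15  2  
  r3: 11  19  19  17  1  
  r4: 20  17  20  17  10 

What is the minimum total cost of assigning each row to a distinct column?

Minimum assignment cost: 46

optimal assignment: row0→col2 (cost 9), row1→col3 (cost 7), row2→col4 (cost 2), row3→col0 (cost 11), row4→col1 (cost 17)
total = 9 + 7 + 2 + 11 + 17 = 46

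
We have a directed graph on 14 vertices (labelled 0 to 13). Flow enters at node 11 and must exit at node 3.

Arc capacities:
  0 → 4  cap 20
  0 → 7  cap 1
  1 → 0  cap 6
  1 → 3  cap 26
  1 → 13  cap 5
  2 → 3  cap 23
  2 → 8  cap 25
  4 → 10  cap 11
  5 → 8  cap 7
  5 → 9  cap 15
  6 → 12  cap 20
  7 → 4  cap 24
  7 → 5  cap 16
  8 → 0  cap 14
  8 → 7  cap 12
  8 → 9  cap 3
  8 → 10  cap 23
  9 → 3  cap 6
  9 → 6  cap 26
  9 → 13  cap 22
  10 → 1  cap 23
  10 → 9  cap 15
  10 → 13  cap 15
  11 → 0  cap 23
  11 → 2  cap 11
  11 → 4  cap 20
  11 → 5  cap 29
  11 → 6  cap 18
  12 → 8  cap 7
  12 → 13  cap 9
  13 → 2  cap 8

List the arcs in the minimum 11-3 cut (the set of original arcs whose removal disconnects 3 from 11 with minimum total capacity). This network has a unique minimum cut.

augment #1: 11→2→3 push 11
augment #2: 11→5→9→3 push 6
augment #3: 11→4→10→1→3 push 11
augment #4: 11→5→8→10→1→3 push 7
augment #5: 11→5→9→13→2→3 push 8
augment #6: 11→6→12→8→10→1→3 push 5
max flow = 48; residual-reachable set from 11 gives S-side
cut edges (S→T): {(9,3), (10,1), (11,2), (13,2)} total cap 48

Min-cut arcs: {(9,3), (10,1), (11,2), (13,2)} (total capacity 48)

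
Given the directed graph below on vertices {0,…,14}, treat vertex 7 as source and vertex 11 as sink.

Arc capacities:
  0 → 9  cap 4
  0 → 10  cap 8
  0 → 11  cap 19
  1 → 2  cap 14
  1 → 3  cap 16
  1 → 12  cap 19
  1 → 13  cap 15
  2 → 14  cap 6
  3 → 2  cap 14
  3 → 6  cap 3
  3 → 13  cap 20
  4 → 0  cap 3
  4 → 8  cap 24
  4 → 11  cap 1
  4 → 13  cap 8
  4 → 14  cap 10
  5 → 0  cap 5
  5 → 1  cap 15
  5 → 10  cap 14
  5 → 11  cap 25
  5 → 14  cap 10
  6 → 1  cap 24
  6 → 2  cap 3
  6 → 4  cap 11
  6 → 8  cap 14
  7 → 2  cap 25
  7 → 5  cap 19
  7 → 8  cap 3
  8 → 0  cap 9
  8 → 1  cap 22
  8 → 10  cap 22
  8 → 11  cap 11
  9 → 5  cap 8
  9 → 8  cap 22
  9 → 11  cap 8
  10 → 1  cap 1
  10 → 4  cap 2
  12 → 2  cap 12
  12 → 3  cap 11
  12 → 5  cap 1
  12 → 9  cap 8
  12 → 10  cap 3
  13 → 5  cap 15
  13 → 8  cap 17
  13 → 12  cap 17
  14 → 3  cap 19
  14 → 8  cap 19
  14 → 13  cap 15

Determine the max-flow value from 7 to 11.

Maximum flow value: 28

augment #1: 7→5→11 bottleneck 19, total now 19
augment #2: 7→8→11 bottleneck 3, total now 22
augment #3: 7→2→14→8→11 bottleneck 6, total now 28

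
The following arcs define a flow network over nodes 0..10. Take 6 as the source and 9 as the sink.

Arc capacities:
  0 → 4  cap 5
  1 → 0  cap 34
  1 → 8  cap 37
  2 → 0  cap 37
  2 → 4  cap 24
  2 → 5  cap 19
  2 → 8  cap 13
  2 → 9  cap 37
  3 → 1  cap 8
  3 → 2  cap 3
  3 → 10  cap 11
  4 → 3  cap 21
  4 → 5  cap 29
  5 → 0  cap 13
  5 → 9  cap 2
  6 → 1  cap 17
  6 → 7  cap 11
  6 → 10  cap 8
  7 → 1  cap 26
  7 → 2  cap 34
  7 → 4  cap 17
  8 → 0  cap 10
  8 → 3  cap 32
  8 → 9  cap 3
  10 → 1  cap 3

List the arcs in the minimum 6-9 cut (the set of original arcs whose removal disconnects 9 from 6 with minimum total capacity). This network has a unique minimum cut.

augment #1: 6→1→8→9 push 3
augment #2: 6→7→2→9 push 11
augment #3: 6→1→0→4→5→9 push 2
augment #4: 6→1→8→3→2→9 push 3
max flow = 19; residual-reachable set from 6 gives S-side
cut edges (S→T): {(3,2), (5,9), (6,7), (8,9)} total cap 19

Min-cut arcs: {(3,2), (5,9), (6,7), (8,9)} (total capacity 19)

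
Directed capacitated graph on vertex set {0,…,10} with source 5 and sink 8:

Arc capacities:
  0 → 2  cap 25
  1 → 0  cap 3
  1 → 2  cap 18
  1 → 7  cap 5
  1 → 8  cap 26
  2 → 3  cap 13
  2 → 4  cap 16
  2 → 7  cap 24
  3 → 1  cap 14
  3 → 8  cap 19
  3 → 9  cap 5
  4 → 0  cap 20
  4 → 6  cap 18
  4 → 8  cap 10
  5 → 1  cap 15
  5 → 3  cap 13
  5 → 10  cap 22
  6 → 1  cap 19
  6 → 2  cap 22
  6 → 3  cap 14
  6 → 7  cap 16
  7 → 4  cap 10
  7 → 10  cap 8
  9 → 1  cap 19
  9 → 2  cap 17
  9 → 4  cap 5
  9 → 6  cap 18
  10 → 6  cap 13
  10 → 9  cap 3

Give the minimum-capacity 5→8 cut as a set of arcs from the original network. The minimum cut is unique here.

Min-cut arcs: {(5,1), (5,3), (10,6), (10,9)} (total capacity 44)

augment #1: 5→1→8 push 15
augment #2: 5→3→8 push 13
augment #3: 5→10→6→1→8 push 11
augment #4: 5→10→6→3→8 push 2
augment #5: 5→10→9→4→8 push 3
max flow = 44; residual-reachable set from 5 gives S-side
cut edges (S→T): {(5,1), (5,3), (10,6), (10,9)} total cap 44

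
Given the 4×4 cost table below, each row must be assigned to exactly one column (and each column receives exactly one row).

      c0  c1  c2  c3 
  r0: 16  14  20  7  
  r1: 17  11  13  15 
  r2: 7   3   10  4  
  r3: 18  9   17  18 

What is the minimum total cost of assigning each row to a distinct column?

optimal assignment: row0→col3 (cost 7), row1→col2 (cost 13), row2→col0 (cost 7), row3→col1 (cost 9)
total = 7 + 13 + 7 + 9 = 36

Minimum assignment cost: 36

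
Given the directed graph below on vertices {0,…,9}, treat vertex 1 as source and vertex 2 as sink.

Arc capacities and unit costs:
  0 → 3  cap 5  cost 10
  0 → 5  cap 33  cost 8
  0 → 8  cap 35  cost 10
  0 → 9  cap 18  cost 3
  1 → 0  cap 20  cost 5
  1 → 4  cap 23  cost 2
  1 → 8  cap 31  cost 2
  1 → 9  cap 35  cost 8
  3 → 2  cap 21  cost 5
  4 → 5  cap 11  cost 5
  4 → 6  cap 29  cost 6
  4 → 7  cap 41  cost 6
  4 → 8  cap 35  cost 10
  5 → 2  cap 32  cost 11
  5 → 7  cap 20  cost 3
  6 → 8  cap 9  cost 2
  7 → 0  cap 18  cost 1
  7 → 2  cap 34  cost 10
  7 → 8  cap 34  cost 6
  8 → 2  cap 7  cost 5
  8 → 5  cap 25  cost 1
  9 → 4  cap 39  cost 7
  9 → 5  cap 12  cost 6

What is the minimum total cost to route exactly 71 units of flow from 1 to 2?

shortest-cost path #1: 1→8→2 push 7 @ unit cost 7 (adds 49)
shortest-cost path #2: 1→8→5→2 push 24 @ unit cost 14 (adds 336)
shortest-cost path #3: 1→4→5→2 push 8 @ unit cost 18 (adds 144)
shortest-cost path #4: 1→4→7→2 push 15 @ unit cost 18 (adds 270)
shortest-cost path #5: 1→0→3→2 push 5 @ unit cost 20 (adds 100)
shortest-cost path #6: 1→0→5→4→7→2 push 8 @ unit cost 24 (adds 192)
shortest-cost path #7: 1→0→5→7→2 push 4 @ unit cost 26 (adds 104)
total cost = 1195

Minimum cost for 71 units: 1195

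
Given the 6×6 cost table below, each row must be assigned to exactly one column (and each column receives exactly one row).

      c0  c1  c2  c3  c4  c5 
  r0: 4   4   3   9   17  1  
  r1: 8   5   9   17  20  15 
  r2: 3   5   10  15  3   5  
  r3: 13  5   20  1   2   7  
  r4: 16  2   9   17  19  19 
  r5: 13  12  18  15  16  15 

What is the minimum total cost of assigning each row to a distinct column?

optimal assignment: row0→col5 (cost 1), row1→col2 (cost 9), row2→col4 (cost 3), row3→col3 (cost 1), row4→col1 (cost 2), row5→col0 (cost 13)
total = 1 + 9 + 3 + 1 + 2 + 13 = 29

Minimum assignment cost: 29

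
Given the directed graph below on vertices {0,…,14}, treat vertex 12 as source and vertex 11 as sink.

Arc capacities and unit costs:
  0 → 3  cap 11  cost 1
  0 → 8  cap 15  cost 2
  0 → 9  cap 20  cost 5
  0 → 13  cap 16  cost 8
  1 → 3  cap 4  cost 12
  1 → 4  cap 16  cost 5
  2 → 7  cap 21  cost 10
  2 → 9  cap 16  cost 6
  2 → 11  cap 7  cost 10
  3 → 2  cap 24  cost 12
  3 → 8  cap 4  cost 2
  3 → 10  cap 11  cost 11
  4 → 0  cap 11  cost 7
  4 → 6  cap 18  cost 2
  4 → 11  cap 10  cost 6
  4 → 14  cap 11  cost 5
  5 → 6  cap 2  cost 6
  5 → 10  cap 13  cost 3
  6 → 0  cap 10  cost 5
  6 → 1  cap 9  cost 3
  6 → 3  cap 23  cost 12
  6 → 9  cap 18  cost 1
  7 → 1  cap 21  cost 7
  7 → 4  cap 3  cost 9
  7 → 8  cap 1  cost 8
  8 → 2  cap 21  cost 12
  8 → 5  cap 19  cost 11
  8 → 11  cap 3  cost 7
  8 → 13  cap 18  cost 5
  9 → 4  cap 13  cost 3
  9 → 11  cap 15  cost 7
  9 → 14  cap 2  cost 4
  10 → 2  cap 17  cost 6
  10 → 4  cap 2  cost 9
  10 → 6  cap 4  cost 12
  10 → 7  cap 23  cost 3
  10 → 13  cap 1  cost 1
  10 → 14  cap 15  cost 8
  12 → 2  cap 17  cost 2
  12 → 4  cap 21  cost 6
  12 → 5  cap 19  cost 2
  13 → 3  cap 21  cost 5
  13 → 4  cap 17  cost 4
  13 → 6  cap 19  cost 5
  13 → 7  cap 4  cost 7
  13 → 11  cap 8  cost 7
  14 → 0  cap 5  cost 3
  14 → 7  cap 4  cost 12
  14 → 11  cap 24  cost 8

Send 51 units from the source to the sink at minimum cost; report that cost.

shortest-cost path #1: 12→2→11 push 7 @ unit cost 12 (adds 84)
shortest-cost path #2: 12→4→11 push 10 @ unit cost 12 (adds 120)
shortest-cost path #3: 12→5→10→13→11 push 1 @ unit cost 13 (adds 13)
shortest-cost path #4: 12→2→9→11 push 10 @ unit cost 15 (adds 150)
shortest-cost path #5: 12→4→6→9→11 push 5 @ unit cost 16 (adds 80)
shortest-cost path #6: 12→4→14→11 push 6 @ unit cost 19 (adds 114)
shortest-cost path #7: 12→5→6→4→14→11 push 2 @ unit cost 19 (adds 38)
shortest-cost path #8: 12→5→10→14→11 push 10 @ unit cost 21 (adds 210)
total cost = 809

Minimum cost for 51 units: 809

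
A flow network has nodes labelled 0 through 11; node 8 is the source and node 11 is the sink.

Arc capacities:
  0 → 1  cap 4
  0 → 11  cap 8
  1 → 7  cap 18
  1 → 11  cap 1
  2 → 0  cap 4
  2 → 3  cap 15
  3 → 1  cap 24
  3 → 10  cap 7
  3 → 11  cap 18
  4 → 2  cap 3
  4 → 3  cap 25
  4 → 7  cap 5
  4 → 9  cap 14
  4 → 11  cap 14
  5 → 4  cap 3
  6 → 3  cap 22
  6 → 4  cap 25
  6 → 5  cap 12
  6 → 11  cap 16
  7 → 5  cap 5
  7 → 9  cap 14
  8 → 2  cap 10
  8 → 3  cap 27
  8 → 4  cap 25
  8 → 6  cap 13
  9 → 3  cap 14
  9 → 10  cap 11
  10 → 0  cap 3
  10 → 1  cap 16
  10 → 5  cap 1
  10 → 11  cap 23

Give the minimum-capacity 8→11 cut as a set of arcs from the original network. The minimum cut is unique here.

augment #1: 8→3→11 push 18
augment #2: 8→4→11 push 14
augment #3: 8→6→11 push 13
augment #4: 8→2→0→11 push 4
augment #5: 8→3→1→11 push 1
augment #6: 8→3→10→11 push 7
augment #7: 8→4→9→10→11 push 11
max flow = 68; residual-reachable set from 8 gives S-side
cut edges (S→T): {(1,11), (2,0), (3,10), (3,11), (4,11), (8,6), (9,10)} total cap 68

Min-cut arcs: {(1,11), (2,0), (3,10), (3,11), (4,11), (8,6), (9,10)} (total capacity 68)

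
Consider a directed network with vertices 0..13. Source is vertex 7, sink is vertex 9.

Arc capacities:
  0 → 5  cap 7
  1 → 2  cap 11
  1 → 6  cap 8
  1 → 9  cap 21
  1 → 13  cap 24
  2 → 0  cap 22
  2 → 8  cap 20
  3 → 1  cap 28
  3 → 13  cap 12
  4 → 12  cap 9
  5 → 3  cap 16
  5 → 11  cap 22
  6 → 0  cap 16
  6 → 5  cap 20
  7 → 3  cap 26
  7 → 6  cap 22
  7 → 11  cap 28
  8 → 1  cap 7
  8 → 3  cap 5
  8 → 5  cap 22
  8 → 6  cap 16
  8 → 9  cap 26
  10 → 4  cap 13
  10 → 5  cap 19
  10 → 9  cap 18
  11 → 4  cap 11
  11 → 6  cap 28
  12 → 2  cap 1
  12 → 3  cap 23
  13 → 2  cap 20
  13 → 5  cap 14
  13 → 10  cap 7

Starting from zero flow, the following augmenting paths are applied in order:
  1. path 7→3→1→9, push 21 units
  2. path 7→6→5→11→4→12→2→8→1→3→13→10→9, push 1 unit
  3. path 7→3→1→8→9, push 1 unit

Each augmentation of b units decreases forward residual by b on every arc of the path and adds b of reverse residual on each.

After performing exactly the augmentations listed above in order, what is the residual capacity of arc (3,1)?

Residual capacity of (3,1): 7

after path 1 (7→3→1→9, push 21): res(3,1)=7
after path 2 (7→6→5→11→4→12→2→8→1→3→13→10→9, push 1): res(3,1)=8
after path 3 (7→3→1→8→9, push 1): res(3,1)=7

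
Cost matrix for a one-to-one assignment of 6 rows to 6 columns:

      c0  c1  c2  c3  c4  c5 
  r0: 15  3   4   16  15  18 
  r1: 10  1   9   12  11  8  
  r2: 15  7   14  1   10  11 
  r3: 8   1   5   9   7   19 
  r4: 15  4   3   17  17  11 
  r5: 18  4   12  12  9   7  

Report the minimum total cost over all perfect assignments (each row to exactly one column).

Minimum assignment cost: 31

optimal assignment: row0→col1 (cost 3), row1→col0 (cost 10), row2→col3 (cost 1), row3→col4 (cost 7), row4→col2 (cost 3), row5→col5 (cost 7)
total = 3 + 10 + 1 + 7 + 3 + 7 = 31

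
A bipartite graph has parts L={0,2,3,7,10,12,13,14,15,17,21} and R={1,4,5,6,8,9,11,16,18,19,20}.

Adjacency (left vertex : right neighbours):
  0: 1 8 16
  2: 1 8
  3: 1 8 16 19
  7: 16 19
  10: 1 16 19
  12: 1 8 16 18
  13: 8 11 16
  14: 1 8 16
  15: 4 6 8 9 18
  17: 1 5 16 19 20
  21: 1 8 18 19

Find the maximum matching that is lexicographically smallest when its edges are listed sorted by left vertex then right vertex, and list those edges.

Lex-smallest maximum matching: {(0,1), (2,8), (3,16), (7,19), (12,18), (13,11), (15,4), (17,5)}

|M| = 8 (so the lex-smallest maximum matching has 8 edges)
process left vertices in ascending order; for each, take the smallest-labelled available neighbour that still permits 8 edges overall, or leave it unmatched if none does
lex-smallest matching: {0-1, 2-8, 3-16, 7-19, 12-18, 13-11, 15-4, 17-5}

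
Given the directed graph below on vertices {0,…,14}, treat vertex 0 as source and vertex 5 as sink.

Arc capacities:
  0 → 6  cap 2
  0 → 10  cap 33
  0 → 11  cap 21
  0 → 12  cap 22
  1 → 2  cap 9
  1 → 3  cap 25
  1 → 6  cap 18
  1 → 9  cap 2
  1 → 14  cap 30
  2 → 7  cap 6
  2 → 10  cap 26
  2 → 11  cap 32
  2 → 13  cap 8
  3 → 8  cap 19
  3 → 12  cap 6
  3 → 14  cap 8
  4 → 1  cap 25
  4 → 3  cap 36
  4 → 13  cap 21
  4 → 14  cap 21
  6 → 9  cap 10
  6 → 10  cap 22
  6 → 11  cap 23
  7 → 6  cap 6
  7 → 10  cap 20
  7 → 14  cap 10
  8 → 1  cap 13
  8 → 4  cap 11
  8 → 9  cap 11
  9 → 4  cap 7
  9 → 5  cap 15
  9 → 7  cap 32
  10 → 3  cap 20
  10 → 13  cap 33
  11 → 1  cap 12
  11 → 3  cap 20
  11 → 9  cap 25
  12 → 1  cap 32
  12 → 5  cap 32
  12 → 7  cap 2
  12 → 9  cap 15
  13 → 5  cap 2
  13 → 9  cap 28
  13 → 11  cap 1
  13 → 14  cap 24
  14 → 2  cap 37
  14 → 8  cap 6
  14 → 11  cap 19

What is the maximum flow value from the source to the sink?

Maximum flow value: 45

augment #1: 0→12→5 bottleneck 22, total now 22
augment #2: 0→6→9→5 bottleneck 2, total now 24
augment #3: 0→10→13→5 bottleneck 2, total now 26
augment #4: 0→11→9→5 bottleneck 13, total now 39
augment #5: 0→10→3→12→5 bottleneck 6, total now 45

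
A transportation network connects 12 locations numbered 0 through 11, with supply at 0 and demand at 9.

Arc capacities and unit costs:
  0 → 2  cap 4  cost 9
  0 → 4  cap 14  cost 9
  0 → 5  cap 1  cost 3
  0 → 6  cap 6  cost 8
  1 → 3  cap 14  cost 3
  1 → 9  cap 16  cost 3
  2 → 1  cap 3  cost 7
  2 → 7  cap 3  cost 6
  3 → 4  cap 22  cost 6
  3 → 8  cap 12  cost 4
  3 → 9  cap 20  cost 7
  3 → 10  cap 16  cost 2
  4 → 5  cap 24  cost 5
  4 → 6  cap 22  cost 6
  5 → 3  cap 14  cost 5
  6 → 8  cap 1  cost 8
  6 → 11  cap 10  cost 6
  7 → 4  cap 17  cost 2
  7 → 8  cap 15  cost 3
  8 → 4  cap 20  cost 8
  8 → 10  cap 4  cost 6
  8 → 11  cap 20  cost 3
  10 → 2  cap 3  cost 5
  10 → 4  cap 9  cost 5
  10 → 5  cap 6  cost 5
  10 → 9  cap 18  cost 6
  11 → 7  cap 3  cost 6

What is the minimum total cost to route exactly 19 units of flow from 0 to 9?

Minimum cost for 19 units: 468

shortest-cost path #1: 0→5→3→9 push 1 @ unit cost 15 (adds 15)
shortest-cost path #2: 0→2→1→9 push 3 @ unit cost 19 (adds 57)
shortest-cost path #3: 0→4→5→3→9 push 13 @ unit cost 26 (adds 338)
shortest-cost path #4: 0→6→8→10→9 push 1 @ unit cost 28 (adds 28)
shortest-cost path #5: 0→2→7→8→10→9 push 1 @ unit cost 30 (adds 30)
total cost = 468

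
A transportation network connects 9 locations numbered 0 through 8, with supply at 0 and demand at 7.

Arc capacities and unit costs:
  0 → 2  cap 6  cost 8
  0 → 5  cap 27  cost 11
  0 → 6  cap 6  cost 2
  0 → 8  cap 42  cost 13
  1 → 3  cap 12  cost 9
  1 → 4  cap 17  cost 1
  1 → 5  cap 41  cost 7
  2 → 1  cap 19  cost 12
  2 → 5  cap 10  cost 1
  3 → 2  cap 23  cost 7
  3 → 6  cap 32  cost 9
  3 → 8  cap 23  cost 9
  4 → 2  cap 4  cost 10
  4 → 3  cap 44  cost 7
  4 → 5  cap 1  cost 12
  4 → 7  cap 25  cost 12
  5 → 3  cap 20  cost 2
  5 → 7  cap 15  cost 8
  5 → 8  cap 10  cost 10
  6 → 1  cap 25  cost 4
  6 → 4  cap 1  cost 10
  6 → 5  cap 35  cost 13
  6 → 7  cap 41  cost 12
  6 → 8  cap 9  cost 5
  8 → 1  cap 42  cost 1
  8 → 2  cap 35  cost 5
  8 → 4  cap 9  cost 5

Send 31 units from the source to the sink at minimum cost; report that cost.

shortest-cost path #1: 0→6→7 push 6 @ unit cost 14 (adds 84)
shortest-cost path #2: 0→2→5→7 push 6 @ unit cost 17 (adds 102)
shortest-cost path #3: 0→5→7 push 9 @ unit cost 19 (adds 171)
shortest-cost path #4: 0→8→1→4→7 push 10 @ unit cost 27 (adds 270)
total cost = 627

Minimum cost for 31 units: 627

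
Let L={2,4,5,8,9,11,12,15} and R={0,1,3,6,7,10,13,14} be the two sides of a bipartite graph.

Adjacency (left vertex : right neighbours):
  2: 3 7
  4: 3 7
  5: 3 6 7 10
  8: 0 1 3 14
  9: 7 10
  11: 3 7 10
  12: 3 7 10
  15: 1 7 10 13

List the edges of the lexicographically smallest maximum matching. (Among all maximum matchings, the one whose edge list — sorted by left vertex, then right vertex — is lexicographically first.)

|M| = 6 (so the lex-smallest maximum matching has 6 edges)
process left vertices in ascending order; for each, take the smallest-labelled available neighbour that still permits 6 edges overall, or leave it unmatched if none does
lex-smallest matching: {2-3, 4-7, 5-6, 8-0, 9-10, 15-1}

Lex-smallest maximum matching: {(2,3), (4,7), (5,6), (8,0), (9,10), (15,1)}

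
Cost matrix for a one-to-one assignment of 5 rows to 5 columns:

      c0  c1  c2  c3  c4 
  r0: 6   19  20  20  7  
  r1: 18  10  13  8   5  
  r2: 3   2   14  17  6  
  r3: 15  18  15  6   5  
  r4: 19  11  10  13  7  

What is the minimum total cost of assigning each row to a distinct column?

Minimum assignment cost: 29

optimal assignment: row0→col0 (cost 6), row1→col4 (cost 5), row2→col1 (cost 2), row3→col3 (cost 6), row4→col2 (cost 10)
total = 6 + 5 + 2 + 6 + 10 = 29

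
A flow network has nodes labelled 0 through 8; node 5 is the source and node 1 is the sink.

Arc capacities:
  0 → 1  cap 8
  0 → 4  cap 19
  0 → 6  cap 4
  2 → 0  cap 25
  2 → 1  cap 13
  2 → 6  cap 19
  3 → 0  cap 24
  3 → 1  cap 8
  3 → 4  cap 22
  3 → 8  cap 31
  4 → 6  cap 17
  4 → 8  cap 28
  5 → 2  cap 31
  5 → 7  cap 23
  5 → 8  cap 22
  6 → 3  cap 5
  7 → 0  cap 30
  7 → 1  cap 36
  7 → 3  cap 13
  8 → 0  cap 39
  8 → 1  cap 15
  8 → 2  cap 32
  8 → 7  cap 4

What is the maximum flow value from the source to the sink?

Maximum flow value: 68

augment #1: 5→2→1 bottleneck 13, total now 13
augment #2: 5→7→1 bottleneck 23, total now 36
augment #3: 5→8→1 bottleneck 15, total now 51
augment #4: 5→2→0→1 bottleneck 8, total now 59
augment #5: 5→8→7→1 bottleneck 4, total now 63
augment #6: 5→2→6→3→1 bottleneck 5, total now 68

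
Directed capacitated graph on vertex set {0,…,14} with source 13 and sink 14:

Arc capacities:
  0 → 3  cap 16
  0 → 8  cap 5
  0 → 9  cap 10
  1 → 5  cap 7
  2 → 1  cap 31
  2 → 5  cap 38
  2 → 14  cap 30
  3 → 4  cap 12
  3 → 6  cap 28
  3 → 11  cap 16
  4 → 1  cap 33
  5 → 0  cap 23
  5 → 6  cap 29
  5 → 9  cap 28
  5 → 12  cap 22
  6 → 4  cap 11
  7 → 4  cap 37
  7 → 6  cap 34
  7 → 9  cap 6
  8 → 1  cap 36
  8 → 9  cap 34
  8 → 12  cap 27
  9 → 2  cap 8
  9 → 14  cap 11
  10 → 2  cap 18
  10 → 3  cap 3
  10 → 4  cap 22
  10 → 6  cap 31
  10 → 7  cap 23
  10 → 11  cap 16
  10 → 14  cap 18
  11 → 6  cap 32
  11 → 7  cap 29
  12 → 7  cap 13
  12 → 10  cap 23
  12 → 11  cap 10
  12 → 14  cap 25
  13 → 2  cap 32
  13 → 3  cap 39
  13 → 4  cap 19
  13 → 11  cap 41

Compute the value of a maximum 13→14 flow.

Maximum flow value: 45

augment #1: 13→2→14 bottleneck 30, total now 30
augment #2: 13→2→5→9→14 bottleneck 2, total now 32
augment #3: 13→11→7→9→14 bottleneck 6, total now 38
augment #4: 13→4→1→5→9→14 bottleneck 3, total now 41
augment #5: 13→4→1→5→12→14 bottleneck 4, total now 45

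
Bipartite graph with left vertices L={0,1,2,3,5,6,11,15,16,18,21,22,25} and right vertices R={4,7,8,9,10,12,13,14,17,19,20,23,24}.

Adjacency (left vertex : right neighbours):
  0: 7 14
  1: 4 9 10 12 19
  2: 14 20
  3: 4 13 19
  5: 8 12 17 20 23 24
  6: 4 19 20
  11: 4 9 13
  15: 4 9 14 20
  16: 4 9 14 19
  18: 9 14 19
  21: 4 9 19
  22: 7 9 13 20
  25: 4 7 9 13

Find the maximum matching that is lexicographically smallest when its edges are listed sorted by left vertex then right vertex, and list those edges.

Lex-smallest maximum matching: {(0,7), (1,10), (2,14), (3,4), (5,8), (6,19), (11,9), (15,20), (22,13)}

|M| = 9 (so the lex-smallest maximum matching has 9 edges)
process left vertices in ascending order; for each, take the smallest-labelled available neighbour that still permits 9 edges overall, or leave it unmatched if none does
lex-smallest matching: {0-7, 1-10, 2-14, 3-4, 5-8, 6-19, 11-9, 15-20, 22-13}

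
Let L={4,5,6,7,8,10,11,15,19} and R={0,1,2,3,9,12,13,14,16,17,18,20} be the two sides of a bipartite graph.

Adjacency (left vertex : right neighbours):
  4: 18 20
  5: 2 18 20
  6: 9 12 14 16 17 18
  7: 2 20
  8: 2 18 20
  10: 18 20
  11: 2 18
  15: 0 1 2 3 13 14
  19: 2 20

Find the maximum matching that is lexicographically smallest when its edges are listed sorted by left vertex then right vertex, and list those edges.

|M| = 5 (so the lex-smallest maximum matching has 5 edges)
process left vertices in ascending order; for each, take the smallest-labelled available neighbour that still permits 5 edges overall, or leave it unmatched if none does
lex-smallest matching: {4-18, 5-2, 6-9, 7-20, 15-0}

Lex-smallest maximum matching: {(4,18), (5,2), (6,9), (7,20), (15,0)}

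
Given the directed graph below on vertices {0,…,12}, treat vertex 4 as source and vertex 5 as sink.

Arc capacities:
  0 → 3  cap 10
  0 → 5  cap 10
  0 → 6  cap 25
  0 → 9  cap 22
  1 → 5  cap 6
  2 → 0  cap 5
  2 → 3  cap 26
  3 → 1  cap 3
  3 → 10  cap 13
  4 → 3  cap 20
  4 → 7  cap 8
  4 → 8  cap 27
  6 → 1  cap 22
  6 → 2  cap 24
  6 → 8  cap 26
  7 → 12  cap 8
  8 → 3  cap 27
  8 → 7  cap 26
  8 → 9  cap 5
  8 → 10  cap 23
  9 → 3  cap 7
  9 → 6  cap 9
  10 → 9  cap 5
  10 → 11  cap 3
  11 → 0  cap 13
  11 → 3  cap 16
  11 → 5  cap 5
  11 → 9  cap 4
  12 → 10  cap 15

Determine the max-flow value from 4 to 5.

Maximum flow value: 14

augment #1: 4→3→1→5 bottleneck 3, total now 3
augment #2: 4→3→10→11→5 bottleneck 3, total now 6
augment #3: 4→8→9→6→1→5 bottleneck 3, total now 9
augment #4: 4→8→9→6→2→0→5 bottleneck 2, total now 11
augment #5: 4→3→10→9→6→2→0→5 bottleneck 3, total now 14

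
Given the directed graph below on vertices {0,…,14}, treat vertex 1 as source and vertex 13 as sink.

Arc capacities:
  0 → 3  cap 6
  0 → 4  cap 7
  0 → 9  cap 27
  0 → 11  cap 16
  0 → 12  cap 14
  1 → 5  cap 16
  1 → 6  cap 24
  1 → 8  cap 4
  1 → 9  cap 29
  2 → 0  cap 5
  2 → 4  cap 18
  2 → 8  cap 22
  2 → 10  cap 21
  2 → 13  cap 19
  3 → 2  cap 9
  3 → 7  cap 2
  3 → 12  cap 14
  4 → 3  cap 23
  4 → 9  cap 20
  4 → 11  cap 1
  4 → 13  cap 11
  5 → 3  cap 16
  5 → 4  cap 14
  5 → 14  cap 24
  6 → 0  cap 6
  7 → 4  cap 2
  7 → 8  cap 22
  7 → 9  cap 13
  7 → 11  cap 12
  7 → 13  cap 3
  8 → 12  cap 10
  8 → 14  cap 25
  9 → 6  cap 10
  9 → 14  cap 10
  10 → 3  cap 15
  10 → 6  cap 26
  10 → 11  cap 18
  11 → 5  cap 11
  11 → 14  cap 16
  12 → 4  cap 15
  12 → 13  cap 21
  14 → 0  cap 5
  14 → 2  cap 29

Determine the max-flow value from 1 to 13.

Maximum flow value: 36

augment #1: 1→5→4→13 bottleneck 11, total now 11
augment #2: 1→8→12→13 bottleneck 4, total now 15
augment #3: 1→5→3→2→13 bottleneck 5, total now 20
augment #4: 1→6→0→12→13 bottleneck 6, total now 26
augment #5: 1→9→14→2→13 bottleneck 10, total now 36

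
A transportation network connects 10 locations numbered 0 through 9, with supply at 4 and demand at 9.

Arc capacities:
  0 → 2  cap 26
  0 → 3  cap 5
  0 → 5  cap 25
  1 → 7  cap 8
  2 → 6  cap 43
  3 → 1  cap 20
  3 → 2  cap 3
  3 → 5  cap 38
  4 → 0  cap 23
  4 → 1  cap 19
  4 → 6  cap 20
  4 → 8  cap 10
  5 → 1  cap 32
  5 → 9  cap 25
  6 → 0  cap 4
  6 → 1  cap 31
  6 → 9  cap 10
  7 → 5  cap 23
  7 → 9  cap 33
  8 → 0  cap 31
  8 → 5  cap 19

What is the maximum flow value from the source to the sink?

Maximum flow value: 43

augment #1: 4→6→9 bottleneck 10, total now 10
augment #2: 4→0→5→9 bottleneck 23, total now 33
augment #3: 4→1→7→9 bottleneck 8, total now 41
augment #4: 4→8→5→9 bottleneck 2, total now 43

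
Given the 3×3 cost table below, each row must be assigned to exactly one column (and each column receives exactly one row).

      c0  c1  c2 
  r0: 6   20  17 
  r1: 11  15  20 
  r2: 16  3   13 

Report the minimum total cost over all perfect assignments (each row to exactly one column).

optimal assignment: row0→col0 (cost 6), row1→col2 (cost 20), row2→col1 (cost 3)
total = 6 + 20 + 3 = 29

Minimum assignment cost: 29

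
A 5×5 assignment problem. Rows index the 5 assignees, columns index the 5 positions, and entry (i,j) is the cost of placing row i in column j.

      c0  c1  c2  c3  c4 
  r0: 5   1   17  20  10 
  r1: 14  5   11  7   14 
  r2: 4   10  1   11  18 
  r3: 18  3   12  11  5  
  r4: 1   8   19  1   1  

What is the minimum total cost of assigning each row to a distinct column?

optimal assignment: row0→col1 (cost 1), row1→col3 (cost 7), row2→col2 (cost 1), row3→col4 (cost 5), row4→col0 (cost 1)
total = 1 + 7 + 1 + 5 + 1 = 15

Minimum assignment cost: 15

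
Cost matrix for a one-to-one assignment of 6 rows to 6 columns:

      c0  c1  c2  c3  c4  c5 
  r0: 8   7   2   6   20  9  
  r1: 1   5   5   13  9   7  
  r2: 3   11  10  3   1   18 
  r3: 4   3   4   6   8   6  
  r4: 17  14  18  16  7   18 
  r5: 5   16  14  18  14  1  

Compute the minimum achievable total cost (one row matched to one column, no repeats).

optimal assignment: row0→col2 (cost 2), row1→col0 (cost 1), row2→col3 (cost 3), row3→col1 (cost 3), row4→col4 (cost 7), row5→col5 (cost 1)
total = 2 + 1 + 3 + 3 + 7 + 1 = 17

Minimum assignment cost: 17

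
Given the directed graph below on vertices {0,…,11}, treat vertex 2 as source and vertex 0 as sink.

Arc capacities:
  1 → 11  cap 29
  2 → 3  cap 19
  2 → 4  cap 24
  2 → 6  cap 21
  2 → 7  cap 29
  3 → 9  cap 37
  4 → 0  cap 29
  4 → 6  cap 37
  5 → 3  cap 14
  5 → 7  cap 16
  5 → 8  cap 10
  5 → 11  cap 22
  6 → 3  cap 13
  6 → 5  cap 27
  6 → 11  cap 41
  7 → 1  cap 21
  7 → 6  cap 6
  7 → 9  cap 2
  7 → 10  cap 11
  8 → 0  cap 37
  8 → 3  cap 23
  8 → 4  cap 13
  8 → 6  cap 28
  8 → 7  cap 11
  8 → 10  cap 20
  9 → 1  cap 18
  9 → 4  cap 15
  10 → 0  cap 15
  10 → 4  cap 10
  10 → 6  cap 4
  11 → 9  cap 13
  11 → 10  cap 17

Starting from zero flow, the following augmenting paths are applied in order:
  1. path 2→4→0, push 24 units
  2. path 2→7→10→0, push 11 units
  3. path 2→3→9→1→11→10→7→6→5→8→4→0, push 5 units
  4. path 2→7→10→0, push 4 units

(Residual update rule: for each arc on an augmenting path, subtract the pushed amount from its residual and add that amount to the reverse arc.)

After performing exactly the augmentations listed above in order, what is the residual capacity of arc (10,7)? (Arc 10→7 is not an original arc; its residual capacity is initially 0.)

after path 1 (2→4→0, push 24): res(10,7)=0
after path 2 (2→7→10→0, push 11): res(10,7)=11
after path 3 (2→3→9→1→11→10→7→6→5→8→4→0, push 5): res(10,7)=6
after path 4 (2→7→10→0, push 4): res(10,7)=10

Residual capacity of (10,7): 10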